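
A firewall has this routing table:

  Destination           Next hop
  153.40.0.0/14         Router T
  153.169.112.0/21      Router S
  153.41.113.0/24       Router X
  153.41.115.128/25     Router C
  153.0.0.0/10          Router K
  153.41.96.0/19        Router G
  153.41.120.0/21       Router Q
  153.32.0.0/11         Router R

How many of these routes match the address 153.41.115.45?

Prefixes containing 153.41.115.45:
  153.0.0.0/10 (153.0.0.0 - 153.63.255.255)
  153.32.0.0/11 (153.32.0.0 - 153.63.255.255)
  153.40.0.0/14 (153.40.0.0 - 153.43.255.255)
  153.41.96.0/19 (153.41.96.0 - 153.41.127.255)
Total matching entries: 4.

4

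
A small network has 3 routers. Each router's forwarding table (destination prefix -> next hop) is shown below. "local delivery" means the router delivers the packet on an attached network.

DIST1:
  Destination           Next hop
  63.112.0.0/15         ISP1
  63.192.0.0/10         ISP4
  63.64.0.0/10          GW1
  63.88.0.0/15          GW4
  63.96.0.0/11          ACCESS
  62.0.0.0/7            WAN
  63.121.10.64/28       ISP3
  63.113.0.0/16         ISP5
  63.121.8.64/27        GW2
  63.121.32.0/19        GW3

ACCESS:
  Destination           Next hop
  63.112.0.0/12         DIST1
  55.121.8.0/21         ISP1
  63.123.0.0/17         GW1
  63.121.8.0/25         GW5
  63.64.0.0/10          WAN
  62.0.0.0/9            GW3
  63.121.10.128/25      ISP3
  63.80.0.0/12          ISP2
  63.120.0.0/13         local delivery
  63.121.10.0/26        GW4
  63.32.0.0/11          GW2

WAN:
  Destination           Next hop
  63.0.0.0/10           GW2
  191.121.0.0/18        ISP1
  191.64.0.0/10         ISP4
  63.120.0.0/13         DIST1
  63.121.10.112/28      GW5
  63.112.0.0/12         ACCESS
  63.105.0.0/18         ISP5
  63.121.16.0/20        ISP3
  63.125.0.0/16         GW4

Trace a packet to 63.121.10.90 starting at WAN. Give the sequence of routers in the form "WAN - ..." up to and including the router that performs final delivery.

WAN - DIST1 - ACCESS

At WAN: longest match for 63.121.10.90 is 63.120.0.0/13 -> DIST1
At DIST1: longest match for 63.121.10.90 is 63.96.0.0/11 -> ACCESS
At ACCESS: longest match for 63.121.10.90 is 63.120.0.0/13 -> local delivery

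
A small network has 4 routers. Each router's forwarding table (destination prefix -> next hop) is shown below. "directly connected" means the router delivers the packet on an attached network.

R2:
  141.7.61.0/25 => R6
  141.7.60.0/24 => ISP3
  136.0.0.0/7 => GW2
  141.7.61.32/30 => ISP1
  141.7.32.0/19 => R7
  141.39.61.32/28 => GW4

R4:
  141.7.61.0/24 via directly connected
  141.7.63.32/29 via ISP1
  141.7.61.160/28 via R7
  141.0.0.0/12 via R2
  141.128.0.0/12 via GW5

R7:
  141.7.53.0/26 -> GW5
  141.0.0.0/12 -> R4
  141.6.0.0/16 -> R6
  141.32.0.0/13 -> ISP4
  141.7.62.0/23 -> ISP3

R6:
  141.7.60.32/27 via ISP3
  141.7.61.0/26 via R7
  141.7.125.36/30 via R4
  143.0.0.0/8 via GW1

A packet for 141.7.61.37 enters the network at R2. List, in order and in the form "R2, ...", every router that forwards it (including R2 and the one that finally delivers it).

R2, R6, R7, R4

At R2: longest match for 141.7.61.37 is 141.7.61.0/25 -> R6
At R6: longest match for 141.7.61.37 is 141.7.61.0/26 -> R7
At R7: longest match for 141.7.61.37 is 141.0.0.0/12 -> R4
At R4: longest match for 141.7.61.37 is 141.7.61.0/24 -> directly connected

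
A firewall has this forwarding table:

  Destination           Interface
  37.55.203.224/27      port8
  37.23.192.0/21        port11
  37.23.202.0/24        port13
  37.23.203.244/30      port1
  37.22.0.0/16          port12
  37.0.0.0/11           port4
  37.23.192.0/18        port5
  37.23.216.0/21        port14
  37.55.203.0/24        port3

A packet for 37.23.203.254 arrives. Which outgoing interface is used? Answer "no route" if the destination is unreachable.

port5

Routes whose prefix contains 37.23.203.254:
  37.0.0.0/11 (37.0.0.0 - 37.31.255.255) -> port4
  37.23.192.0/18 (37.23.192.0 - 37.23.255.255) -> port5
More-specific entries that do NOT match:
  37.23.203.244/30 (37.23.203.244 - 37.23.203.247) does not contain 37.23.203.254
  37.55.203.224/27 (37.55.203.224 - 37.55.203.255) does not contain 37.23.203.254
  37.23.202.0/24 (37.23.202.0 - 37.23.202.255) does not contain 37.23.203.254
  37.55.203.0/24 (37.55.203.0 - 37.55.203.255) does not contain 37.23.203.254
  37.23.192.0/21 (37.23.192.0 - 37.23.199.255) does not contain 37.23.203.254
  37.23.216.0/21 (37.23.216.0 - 37.23.223.255) does not contain 37.23.203.254
Longest matching prefix is /18 -> interface port5.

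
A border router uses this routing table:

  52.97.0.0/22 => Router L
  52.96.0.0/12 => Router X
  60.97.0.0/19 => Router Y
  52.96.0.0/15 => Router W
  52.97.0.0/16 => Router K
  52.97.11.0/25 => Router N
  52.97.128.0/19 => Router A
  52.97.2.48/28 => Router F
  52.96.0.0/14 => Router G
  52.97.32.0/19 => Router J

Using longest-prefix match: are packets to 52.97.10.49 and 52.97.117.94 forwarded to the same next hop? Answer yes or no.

yes

52.97.10.49: longest match 52.97.0.0/16 -> Router K
52.97.117.94: longest match 52.97.0.0/16 -> Router K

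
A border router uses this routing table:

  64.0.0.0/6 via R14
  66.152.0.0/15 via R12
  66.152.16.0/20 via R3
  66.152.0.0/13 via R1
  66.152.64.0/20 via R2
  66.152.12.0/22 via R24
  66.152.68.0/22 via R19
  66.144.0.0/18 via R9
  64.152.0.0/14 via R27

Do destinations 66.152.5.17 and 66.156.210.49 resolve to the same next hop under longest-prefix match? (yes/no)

no

66.152.5.17: longest match 66.152.0.0/15 -> R12
66.156.210.49: longest match 66.152.0.0/13 -> R1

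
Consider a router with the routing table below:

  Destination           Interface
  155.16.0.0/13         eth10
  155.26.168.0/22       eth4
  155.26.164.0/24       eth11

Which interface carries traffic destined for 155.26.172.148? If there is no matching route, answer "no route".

No entry's prefix contains 155.26.172.148; there is no default route.

no route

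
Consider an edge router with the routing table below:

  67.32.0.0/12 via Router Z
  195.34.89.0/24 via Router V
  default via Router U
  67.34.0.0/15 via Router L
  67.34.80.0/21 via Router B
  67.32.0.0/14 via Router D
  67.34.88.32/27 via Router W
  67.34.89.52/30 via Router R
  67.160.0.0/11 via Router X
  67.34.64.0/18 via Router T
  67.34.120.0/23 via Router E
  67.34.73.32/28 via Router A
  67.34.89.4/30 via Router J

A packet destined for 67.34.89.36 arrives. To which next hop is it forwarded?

Router T

Routes whose prefix contains 67.34.89.36:
  0.0.0.0/0 (default, matches everything) -> Router U
  67.32.0.0/12 (67.32.0.0 - 67.47.255.255) -> Router Z
  67.32.0.0/14 (67.32.0.0 - 67.35.255.255) -> Router D
  67.34.0.0/15 (67.34.0.0 - 67.35.255.255) -> Router L
  67.34.64.0/18 (67.34.64.0 - 67.34.127.255) -> Router T
More-specific entries that do NOT match:
  67.34.89.52/30 (67.34.89.52 - 67.34.89.55) does not contain 67.34.89.36
  67.34.89.4/30 (67.34.89.4 - 67.34.89.7) does not contain 67.34.89.36
  67.34.73.32/28 (67.34.73.32 - 67.34.73.47) does not contain 67.34.89.36
  67.34.88.32/27 (67.34.88.32 - 67.34.88.63) does not contain 67.34.89.36
  195.34.89.0/24 (195.34.89.0 - 195.34.89.255) does not contain 67.34.89.36
  67.34.120.0/23 (67.34.120.0 - 67.34.121.255) does not contain 67.34.89.36
  67.34.80.0/21 (67.34.80.0 - 67.34.87.255) does not contain 67.34.89.36
Longest matching prefix is /18 -> next hop Router T.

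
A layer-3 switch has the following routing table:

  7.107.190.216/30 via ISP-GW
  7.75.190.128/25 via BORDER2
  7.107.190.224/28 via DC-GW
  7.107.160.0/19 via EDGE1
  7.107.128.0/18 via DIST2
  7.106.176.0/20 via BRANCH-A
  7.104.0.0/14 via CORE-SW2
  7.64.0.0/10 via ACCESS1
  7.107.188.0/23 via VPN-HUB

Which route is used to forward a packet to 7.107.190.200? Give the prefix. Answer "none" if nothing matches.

Entries matching 7.107.190.200:
  7.64.0.0/10 (7.64.0.0 - 7.127.255.255)
  7.104.0.0/14 (7.104.0.0 - 7.107.255.255)
  7.107.128.0/18 (7.107.128.0 - 7.107.191.255)
  7.107.160.0/19 (7.107.160.0 - 7.107.191.255)
Most specific is 7.107.160.0/19.

7.107.160.0/19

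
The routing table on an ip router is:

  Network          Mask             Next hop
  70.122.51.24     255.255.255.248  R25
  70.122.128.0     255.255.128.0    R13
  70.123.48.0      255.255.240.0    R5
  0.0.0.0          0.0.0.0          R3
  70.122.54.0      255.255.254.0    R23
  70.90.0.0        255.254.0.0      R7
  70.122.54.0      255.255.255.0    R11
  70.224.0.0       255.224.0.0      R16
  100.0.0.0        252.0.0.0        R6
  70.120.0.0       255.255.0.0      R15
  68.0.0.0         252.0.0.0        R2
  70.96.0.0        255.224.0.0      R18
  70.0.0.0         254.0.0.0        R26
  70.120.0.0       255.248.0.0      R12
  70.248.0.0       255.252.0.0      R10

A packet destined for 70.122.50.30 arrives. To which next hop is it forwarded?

Routes whose prefix contains 70.122.50.30:
  0.0.0.0/0 (default, matches everything) -> R3
  68.0.0.0/6 (68.0.0.0 - 71.255.255.255) -> R2
  70.0.0.0/7 (70.0.0.0 - 71.255.255.255) -> R26
  70.96.0.0/11 (70.96.0.0 - 70.127.255.255) -> R18
  70.120.0.0/13 (70.120.0.0 - 70.127.255.255) -> R12
More-specific entries that do NOT match:
  70.122.51.24/29 (70.122.51.24 - 70.122.51.31) does not contain 70.122.50.30
  70.122.54.0/24 (70.122.54.0 - 70.122.54.255) does not contain 70.122.50.30
  70.122.54.0/23 (70.122.54.0 - 70.122.55.255) does not contain 70.122.50.30
  70.123.48.0/20 (70.123.48.0 - 70.123.63.255) does not contain 70.122.50.30
  70.122.128.0/17 (70.122.128.0 - 70.122.255.255) does not contain 70.122.50.30
  70.120.0.0/16 (70.120.0.0 - 70.120.255.255) does not contain 70.122.50.30
  70.90.0.0/15 (70.90.0.0 - 70.91.255.255) does not contain 70.122.50.30
  70.248.0.0/14 (70.248.0.0 - 70.251.255.255) does not contain 70.122.50.30
Longest matching prefix is /13 -> next hop R12.

R12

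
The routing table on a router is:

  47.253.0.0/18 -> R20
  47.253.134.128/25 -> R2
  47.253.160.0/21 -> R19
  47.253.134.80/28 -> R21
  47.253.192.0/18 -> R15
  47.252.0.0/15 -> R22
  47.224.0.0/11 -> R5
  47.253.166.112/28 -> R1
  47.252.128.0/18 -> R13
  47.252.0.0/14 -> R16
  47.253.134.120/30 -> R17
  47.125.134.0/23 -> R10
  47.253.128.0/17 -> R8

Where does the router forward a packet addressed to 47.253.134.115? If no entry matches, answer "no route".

Routes whose prefix contains 47.253.134.115:
  47.224.0.0/11 (47.224.0.0 - 47.255.255.255) -> R5
  47.252.0.0/14 (47.252.0.0 - 47.255.255.255) -> R16
  47.252.0.0/15 (47.252.0.0 - 47.253.255.255) -> R22
  47.253.128.0/17 (47.253.128.0 - 47.253.255.255) -> R8
More-specific entries that do NOT match:
  47.253.134.120/30 (47.253.134.120 - 47.253.134.123) does not contain 47.253.134.115
  47.253.134.80/28 (47.253.134.80 - 47.253.134.95) does not contain 47.253.134.115
  47.253.166.112/28 (47.253.166.112 - 47.253.166.127) does not contain 47.253.134.115
  47.253.134.128/25 (47.253.134.128 - 47.253.134.255) does not contain 47.253.134.115
  47.125.134.0/23 (47.125.134.0 - 47.125.135.255) does not contain 47.253.134.115
  47.253.160.0/21 (47.253.160.0 - 47.253.167.255) does not contain 47.253.134.115
  47.253.0.0/18 (47.253.0.0 - 47.253.63.255) does not contain 47.253.134.115
  47.253.192.0/18 (47.253.192.0 - 47.253.255.255) does not contain 47.253.134.115
  47.252.128.0/18 (47.252.128.0 - 47.252.191.255) does not contain 47.253.134.115
Longest matching prefix is /17 -> next hop R8.

R8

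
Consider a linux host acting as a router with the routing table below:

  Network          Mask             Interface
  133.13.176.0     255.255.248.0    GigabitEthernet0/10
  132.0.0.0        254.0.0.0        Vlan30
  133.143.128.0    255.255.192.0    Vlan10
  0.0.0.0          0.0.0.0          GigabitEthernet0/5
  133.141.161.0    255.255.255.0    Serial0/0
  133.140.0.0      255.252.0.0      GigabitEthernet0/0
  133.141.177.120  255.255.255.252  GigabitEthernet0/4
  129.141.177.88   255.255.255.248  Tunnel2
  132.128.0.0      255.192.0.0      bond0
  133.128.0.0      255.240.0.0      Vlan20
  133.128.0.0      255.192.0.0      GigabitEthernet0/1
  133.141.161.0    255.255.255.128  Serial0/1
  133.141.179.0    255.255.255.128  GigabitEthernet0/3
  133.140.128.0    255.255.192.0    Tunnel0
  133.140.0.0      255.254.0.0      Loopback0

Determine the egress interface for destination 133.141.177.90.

Routes whose prefix contains 133.141.177.90:
  0.0.0.0/0 (default, matches everything) -> GigabitEthernet0/5
  132.0.0.0/7 (132.0.0.0 - 133.255.255.255) -> Vlan30
  133.128.0.0/10 (133.128.0.0 - 133.191.255.255) -> GigabitEthernet0/1
  133.128.0.0/12 (133.128.0.0 - 133.143.255.255) -> Vlan20
  133.140.0.0/14 (133.140.0.0 - 133.143.255.255) -> GigabitEthernet0/0
  133.140.0.0/15 (133.140.0.0 - 133.141.255.255) -> Loopback0
More-specific entries that do NOT match:
  133.141.177.120/30 (133.141.177.120 - 133.141.177.123) does not contain 133.141.177.90
  129.141.177.88/29 (129.141.177.88 - 129.141.177.95) does not contain 133.141.177.90
  133.141.161.0/25 (133.141.161.0 - 133.141.161.127) does not contain 133.141.177.90
  133.141.179.0/25 (133.141.179.0 - 133.141.179.127) does not contain 133.141.177.90
  133.141.161.0/24 (133.141.161.0 - 133.141.161.255) does not contain 133.141.177.90
  133.13.176.0/21 (133.13.176.0 - 133.13.183.255) does not contain 133.141.177.90
  133.143.128.0/18 (133.143.128.0 - 133.143.191.255) does not contain 133.141.177.90
  133.140.128.0/18 (133.140.128.0 - 133.140.191.255) does not contain 133.141.177.90
Longest matching prefix is /15 -> interface Loopback0.

Loopback0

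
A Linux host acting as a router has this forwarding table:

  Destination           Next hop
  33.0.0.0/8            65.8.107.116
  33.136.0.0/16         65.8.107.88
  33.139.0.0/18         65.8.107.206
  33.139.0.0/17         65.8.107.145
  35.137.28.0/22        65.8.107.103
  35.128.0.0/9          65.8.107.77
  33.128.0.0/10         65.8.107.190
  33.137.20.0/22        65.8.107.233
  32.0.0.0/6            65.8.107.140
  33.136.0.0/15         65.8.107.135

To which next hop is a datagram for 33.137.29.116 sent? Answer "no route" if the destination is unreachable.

Routes whose prefix contains 33.137.29.116:
  32.0.0.0/6 (32.0.0.0 - 35.255.255.255) -> 65.8.107.140
  33.0.0.0/8 (33.0.0.0 - 33.255.255.255) -> 65.8.107.116
  33.128.0.0/10 (33.128.0.0 - 33.191.255.255) -> 65.8.107.190
  33.136.0.0/15 (33.136.0.0 - 33.137.255.255) -> 65.8.107.135
More-specific entries that do NOT match:
  35.137.28.0/22 (35.137.28.0 - 35.137.31.255) does not contain 33.137.29.116
  33.137.20.0/22 (33.137.20.0 - 33.137.23.255) does not contain 33.137.29.116
  33.139.0.0/18 (33.139.0.0 - 33.139.63.255) does not contain 33.137.29.116
  33.139.0.0/17 (33.139.0.0 - 33.139.127.255) does not contain 33.137.29.116
  33.136.0.0/16 (33.136.0.0 - 33.136.255.255) does not contain 33.137.29.116
Longest matching prefix is /15 -> next hop 65.8.107.135.

65.8.107.135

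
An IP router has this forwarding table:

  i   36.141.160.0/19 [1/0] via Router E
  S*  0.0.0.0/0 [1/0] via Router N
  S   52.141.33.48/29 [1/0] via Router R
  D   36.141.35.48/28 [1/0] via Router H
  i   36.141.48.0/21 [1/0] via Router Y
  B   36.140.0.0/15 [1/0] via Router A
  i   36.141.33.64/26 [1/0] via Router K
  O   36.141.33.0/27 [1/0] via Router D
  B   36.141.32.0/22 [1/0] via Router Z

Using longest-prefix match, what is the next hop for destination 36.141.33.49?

Router Z

Routes whose prefix contains 36.141.33.49:
  0.0.0.0/0 (default, matches everything) -> Router N
  36.140.0.0/15 (36.140.0.0 - 36.141.255.255) -> Router A
  36.141.32.0/22 (36.141.32.0 - 36.141.35.255) -> Router Z
More-specific entries that do NOT match:
  52.141.33.48/29 (52.141.33.48 - 52.141.33.55) does not contain 36.141.33.49
  36.141.35.48/28 (36.141.35.48 - 36.141.35.63) does not contain 36.141.33.49
  36.141.33.0/27 (36.141.33.0 - 36.141.33.31) does not contain 36.141.33.49
  36.141.33.64/26 (36.141.33.64 - 36.141.33.127) does not contain 36.141.33.49
Longest matching prefix is /22 -> next hop Router Z.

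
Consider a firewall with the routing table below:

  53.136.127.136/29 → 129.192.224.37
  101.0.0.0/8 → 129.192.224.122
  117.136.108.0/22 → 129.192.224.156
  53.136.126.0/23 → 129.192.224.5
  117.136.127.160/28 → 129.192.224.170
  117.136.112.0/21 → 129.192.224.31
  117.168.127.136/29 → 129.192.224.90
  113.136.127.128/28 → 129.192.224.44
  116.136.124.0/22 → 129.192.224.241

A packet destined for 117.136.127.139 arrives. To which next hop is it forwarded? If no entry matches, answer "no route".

no route

No entry's prefix contains 117.136.127.139; there is no default route.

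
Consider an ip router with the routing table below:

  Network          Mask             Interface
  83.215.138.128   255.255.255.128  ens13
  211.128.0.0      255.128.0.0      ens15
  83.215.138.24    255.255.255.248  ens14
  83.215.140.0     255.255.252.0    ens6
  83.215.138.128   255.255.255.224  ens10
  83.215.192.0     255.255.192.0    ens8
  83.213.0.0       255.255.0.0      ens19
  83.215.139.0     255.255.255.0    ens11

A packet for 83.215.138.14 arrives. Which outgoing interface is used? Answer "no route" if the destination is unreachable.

No entry's prefix contains 83.215.138.14; there is no default route.

no route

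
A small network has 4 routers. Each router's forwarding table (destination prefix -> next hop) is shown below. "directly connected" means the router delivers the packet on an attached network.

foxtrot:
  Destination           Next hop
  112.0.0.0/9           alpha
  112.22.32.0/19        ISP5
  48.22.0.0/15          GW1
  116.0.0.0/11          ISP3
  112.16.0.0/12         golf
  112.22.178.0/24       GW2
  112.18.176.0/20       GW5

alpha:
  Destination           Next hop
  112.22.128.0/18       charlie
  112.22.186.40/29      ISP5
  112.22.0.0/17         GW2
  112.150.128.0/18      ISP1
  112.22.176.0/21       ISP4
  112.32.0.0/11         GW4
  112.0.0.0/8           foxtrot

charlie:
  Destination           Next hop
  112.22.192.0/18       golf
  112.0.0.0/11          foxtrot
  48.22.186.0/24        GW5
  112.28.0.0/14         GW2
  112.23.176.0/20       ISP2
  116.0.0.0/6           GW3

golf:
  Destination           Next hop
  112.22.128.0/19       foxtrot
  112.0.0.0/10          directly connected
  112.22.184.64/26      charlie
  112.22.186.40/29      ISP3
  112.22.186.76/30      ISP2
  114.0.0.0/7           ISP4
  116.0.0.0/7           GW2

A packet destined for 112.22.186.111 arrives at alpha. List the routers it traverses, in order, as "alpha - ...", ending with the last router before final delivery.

At alpha: longest match for 112.22.186.111 is 112.22.128.0/18 -> charlie
At charlie: longest match for 112.22.186.111 is 112.0.0.0/11 -> foxtrot
At foxtrot: longest match for 112.22.186.111 is 112.16.0.0/12 -> golf
At golf: longest match for 112.22.186.111 is 112.0.0.0/10 -> directly connected

alpha - charlie - foxtrot - golf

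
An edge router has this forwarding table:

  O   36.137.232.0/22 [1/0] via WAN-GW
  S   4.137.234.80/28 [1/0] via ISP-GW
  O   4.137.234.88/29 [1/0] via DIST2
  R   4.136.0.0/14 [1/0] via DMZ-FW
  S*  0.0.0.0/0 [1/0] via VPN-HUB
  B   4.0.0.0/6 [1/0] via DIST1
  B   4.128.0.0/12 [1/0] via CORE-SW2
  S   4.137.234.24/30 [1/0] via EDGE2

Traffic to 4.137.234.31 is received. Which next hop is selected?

DMZ-FW

Routes whose prefix contains 4.137.234.31:
  0.0.0.0/0 (default, matches everything) -> VPN-HUB
  4.0.0.0/6 (4.0.0.0 - 7.255.255.255) -> DIST1
  4.128.0.0/12 (4.128.0.0 - 4.143.255.255) -> CORE-SW2
  4.136.0.0/14 (4.136.0.0 - 4.139.255.255) -> DMZ-FW
More-specific entries that do NOT match:
  4.137.234.24/30 (4.137.234.24 - 4.137.234.27) does not contain 4.137.234.31
  4.137.234.88/29 (4.137.234.88 - 4.137.234.95) does not contain 4.137.234.31
  4.137.234.80/28 (4.137.234.80 - 4.137.234.95) does not contain 4.137.234.31
  36.137.232.0/22 (36.137.232.0 - 36.137.235.255) does not contain 4.137.234.31
Longest matching prefix is /14 -> next hop DMZ-FW.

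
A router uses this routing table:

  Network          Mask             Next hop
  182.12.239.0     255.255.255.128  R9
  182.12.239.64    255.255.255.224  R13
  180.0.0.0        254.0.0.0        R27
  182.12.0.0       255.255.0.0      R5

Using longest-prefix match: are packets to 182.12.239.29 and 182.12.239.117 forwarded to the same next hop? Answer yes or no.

182.12.239.29: longest match 182.12.239.0/25 -> R9
182.12.239.117: longest match 182.12.239.0/25 -> R9

yes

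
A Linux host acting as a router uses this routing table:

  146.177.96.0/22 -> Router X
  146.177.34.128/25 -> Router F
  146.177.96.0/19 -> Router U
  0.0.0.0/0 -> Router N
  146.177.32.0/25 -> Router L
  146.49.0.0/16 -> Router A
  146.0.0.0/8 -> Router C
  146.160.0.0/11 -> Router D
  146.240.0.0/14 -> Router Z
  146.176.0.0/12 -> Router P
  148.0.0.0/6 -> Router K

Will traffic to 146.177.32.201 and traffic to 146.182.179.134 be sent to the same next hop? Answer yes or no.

146.177.32.201: longest match 146.176.0.0/12 -> Router P
146.182.179.134: longest match 146.176.0.0/12 -> Router P

yes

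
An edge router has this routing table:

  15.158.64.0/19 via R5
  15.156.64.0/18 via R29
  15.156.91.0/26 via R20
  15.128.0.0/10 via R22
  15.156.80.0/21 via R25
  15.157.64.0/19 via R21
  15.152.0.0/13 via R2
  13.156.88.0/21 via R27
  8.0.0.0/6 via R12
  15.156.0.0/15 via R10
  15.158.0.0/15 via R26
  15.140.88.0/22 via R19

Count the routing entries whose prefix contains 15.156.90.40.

Prefixes containing 15.156.90.40:
  15.128.0.0/10 (15.128.0.0 - 15.191.255.255)
  15.152.0.0/13 (15.152.0.0 - 15.159.255.255)
  15.156.0.0/15 (15.156.0.0 - 15.157.255.255)
  15.156.64.0/18 (15.156.64.0 - 15.156.127.255)
Total matching entries: 4.

4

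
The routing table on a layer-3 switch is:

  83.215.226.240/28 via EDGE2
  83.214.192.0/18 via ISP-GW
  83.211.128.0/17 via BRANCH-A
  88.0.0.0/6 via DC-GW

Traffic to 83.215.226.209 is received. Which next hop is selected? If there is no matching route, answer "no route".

No entry's prefix contains 83.215.226.209; there is no default route.

no route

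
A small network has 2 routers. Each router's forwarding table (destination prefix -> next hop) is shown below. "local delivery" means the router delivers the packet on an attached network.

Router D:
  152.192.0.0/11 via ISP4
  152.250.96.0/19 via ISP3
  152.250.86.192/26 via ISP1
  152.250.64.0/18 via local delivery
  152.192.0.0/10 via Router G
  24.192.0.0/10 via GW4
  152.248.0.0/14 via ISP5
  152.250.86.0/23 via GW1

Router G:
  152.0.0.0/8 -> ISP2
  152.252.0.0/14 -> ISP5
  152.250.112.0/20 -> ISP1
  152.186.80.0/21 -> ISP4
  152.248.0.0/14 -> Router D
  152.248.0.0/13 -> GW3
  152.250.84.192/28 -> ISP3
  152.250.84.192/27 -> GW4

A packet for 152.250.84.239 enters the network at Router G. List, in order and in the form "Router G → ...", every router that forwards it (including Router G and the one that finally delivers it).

At Router G: longest match for 152.250.84.239 is 152.248.0.0/14 -> Router D
At Router D: longest match for 152.250.84.239 is 152.250.64.0/18 -> local delivery

Router G → Router D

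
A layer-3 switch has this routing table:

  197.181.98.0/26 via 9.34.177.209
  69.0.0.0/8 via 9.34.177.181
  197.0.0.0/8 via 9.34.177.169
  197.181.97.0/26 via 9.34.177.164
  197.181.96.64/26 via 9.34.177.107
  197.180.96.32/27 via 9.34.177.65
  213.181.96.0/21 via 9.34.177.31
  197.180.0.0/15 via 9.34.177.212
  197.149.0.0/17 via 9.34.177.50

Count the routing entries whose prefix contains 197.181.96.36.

2

Prefixes containing 197.181.96.36:
  197.0.0.0/8 (197.0.0.0 - 197.255.255.255)
  197.180.0.0/15 (197.180.0.0 - 197.181.255.255)
Total matching entries: 2.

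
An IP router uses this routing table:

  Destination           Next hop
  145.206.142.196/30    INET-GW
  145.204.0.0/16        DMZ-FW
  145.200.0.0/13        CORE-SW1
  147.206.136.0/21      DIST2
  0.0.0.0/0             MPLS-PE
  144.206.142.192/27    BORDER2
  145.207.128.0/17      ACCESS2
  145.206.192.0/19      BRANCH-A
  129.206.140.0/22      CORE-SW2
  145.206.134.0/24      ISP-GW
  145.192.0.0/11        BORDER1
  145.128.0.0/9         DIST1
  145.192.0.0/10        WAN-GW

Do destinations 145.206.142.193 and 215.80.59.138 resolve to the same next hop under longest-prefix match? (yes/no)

no

145.206.142.193: longest match 145.200.0.0/13 -> CORE-SW1
215.80.59.138: longest match 0.0.0.0/0 -> MPLS-PE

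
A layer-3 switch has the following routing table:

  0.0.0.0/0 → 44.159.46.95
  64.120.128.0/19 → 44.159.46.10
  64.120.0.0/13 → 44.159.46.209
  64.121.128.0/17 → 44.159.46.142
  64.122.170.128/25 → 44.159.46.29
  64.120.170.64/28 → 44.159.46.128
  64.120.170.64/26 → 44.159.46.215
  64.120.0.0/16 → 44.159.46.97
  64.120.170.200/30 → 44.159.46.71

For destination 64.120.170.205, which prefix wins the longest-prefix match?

64.120.0.0/16

Entries matching 64.120.170.205:
  0.0.0.0/0 (default, matches everything)
  64.120.0.0/13 (64.120.0.0 - 64.127.255.255)
  64.120.0.0/16 (64.120.0.0 - 64.120.255.255)
Most specific is 64.120.0.0/16.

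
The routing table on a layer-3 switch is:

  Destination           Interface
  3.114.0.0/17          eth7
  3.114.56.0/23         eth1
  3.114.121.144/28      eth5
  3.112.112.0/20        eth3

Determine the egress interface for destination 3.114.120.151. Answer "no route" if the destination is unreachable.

eth7

Routes whose prefix contains 3.114.120.151:
  3.114.0.0/17 (3.114.0.0 - 3.114.127.255) -> eth7
More-specific entries that do NOT match:
  3.114.121.144/28 (3.114.121.144 - 3.114.121.159) does not contain 3.114.120.151
  3.114.56.0/23 (3.114.56.0 - 3.114.57.255) does not contain 3.114.120.151
  3.112.112.0/20 (3.112.112.0 - 3.112.127.255) does not contain 3.114.120.151
Longest matching prefix is /17 -> interface eth7.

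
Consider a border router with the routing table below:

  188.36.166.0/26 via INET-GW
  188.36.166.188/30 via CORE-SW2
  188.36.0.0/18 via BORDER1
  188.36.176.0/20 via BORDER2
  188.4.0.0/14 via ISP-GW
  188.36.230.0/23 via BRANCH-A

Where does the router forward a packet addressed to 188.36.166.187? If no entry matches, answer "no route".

no route

No entry's prefix contains 188.36.166.187; there is no default route.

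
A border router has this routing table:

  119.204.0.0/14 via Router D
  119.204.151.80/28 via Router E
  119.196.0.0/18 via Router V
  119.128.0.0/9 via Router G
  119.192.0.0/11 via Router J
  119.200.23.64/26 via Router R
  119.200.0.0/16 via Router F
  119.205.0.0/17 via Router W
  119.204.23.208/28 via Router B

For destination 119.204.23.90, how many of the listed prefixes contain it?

3

Prefixes containing 119.204.23.90:
  119.128.0.0/9 (119.128.0.0 - 119.255.255.255)
  119.192.0.0/11 (119.192.0.0 - 119.223.255.255)
  119.204.0.0/14 (119.204.0.0 - 119.207.255.255)
Total matching entries: 3.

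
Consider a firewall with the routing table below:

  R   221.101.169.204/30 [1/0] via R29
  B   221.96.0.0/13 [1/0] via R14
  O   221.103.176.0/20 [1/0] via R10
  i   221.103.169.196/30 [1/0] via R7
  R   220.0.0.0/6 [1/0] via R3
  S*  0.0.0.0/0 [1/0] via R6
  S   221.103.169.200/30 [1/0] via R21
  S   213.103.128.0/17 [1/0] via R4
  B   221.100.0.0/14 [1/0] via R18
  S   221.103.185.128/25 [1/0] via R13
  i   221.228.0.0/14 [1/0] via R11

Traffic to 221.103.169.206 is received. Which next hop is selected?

Routes whose prefix contains 221.103.169.206:
  0.0.0.0/0 (default, matches everything) -> R6
  220.0.0.0/6 (220.0.0.0 - 223.255.255.255) -> R3
  221.96.0.0/13 (221.96.0.0 - 221.103.255.255) -> R14
  221.100.0.0/14 (221.100.0.0 - 221.103.255.255) -> R18
More-specific entries that do NOT match:
  221.101.169.204/30 (221.101.169.204 - 221.101.169.207) does not contain 221.103.169.206
  221.103.169.196/30 (221.103.169.196 - 221.103.169.199) does not contain 221.103.169.206
  221.103.169.200/30 (221.103.169.200 - 221.103.169.203) does not contain 221.103.169.206
  221.103.185.128/25 (221.103.185.128 - 221.103.185.255) does not contain 221.103.169.206
  221.103.176.0/20 (221.103.176.0 - 221.103.191.255) does not contain 221.103.169.206
  213.103.128.0/17 (213.103.128.0 - 213.103.255.255) does not contain 221.103.169.206
Longest matching prefix is /14 -> next hop R18.

R18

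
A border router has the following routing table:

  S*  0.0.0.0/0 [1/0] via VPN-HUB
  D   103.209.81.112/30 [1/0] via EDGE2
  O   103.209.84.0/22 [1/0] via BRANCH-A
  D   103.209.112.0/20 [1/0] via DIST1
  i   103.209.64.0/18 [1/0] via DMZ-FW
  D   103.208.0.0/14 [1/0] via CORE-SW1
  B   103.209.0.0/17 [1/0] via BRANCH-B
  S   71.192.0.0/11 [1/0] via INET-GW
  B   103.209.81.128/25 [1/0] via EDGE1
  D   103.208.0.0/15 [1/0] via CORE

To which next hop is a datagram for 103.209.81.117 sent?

Routes whose prefix contains 103.209.81.117:
  0.0.0.0/0 (default, matches everything) -> VPN-HUB
  103.208.0.0/14 (103.208.0.0 - 103.211.255.255) -> CORE-SW1
  103.208.0.0/15 (103.208.0.0 - 103.209.255.255) -> CORE
  103.209.0.0/17 (103.209.0.0 - 103.209.127.255) -> BRANCH-B
  103.209.64.0/18 (103.209.64.0 - 103.209.127.255) -> DMZ-FW
More-specific entries that do NOT match:
  103.209.81.112/30 (103.209.81.112 - 103.209.81.115) does not contain 103.209.81.117
  103.209.81.128/25 (103.209.81.128 - 103.209.81.255) does not contain 103.209.81.117
  103.209.84.0/22 (103.209.84.0 - 103.209.87.255) does not contain 103.209.81.117
  103.209.112.0/20 (103.209.112.0 - 103.209.127.255) does not contain 103.209.81.117
Longest matching prefix is /18 -> next hop DMZ-FW.

DMZ-FW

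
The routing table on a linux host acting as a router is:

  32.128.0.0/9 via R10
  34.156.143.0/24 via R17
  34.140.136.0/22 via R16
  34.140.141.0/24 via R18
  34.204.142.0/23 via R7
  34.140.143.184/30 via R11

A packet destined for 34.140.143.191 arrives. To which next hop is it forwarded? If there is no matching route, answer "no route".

no route

No entry's prefix contains 34.140.143.191; there is no default route.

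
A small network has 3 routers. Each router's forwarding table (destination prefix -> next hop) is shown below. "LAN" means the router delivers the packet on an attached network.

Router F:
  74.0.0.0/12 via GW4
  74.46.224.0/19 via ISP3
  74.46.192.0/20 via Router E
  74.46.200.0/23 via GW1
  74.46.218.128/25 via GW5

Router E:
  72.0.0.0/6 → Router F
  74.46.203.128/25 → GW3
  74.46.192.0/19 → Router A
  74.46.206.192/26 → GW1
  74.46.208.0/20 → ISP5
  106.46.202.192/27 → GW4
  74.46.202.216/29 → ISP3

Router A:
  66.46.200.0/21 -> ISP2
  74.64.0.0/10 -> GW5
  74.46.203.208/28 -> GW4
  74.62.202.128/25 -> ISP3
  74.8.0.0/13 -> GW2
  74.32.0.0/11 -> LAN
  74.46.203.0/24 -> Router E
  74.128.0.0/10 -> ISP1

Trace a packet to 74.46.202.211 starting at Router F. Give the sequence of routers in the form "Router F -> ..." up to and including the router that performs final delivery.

Router F -> Router E -> Router A

At Router F: longest match for 74.46.202.211 is 74.46.192.0/20 -> Router E
At Router E: longest match for 74.46.202.211 is 74.46.192.0/19 -> Router A
At Router A: longest match for 74.46.202.211 is 74.32.0.0/11 -> LAN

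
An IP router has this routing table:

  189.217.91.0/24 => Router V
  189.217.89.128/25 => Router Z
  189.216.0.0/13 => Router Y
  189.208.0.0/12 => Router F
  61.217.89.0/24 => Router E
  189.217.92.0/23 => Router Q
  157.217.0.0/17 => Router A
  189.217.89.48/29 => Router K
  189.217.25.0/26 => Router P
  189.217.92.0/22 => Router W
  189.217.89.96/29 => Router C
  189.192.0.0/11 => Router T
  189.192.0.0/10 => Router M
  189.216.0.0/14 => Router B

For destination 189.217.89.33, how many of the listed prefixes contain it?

5

Prefixes containing 189.217.89.33:
  189.192.0.0/10 (189.192.0.0 - 189.255.255.255)
  189.192.0.0/11 (189.192.0.0 - 189.223.255.255)
  189.208.0.0/12 (189.208.0.0 - 189.223.255.255)
  189.216.0.0/13 (189.216.0.0 - 189.223.255.255)
  189.216.0.0/14 (189.216.0.0 - 189.219.255.255)
Total matching entries: 5.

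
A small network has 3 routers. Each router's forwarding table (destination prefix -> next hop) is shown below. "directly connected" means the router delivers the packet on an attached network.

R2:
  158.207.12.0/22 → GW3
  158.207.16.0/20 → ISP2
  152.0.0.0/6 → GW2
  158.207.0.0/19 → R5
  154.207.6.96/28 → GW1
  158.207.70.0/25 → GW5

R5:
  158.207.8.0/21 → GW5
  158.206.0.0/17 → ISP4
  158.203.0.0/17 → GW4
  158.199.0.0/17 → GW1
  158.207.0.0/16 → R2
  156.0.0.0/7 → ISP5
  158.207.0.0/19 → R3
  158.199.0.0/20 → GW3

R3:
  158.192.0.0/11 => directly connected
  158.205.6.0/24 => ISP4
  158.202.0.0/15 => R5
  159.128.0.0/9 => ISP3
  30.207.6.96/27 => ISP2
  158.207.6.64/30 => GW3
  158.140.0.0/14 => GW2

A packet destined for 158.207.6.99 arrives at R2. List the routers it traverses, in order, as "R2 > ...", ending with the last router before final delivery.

At R2: longest match for 158.207.6.99 is 158.207.0.0/19 -> R5
At R5: longest match for 158.207.6.99 is 158.207.0.0/19 -> R3
At R3: longest match for 158.207.6.99 is 158.192.0.0/11 -> directly connected

R2 > R5 > R3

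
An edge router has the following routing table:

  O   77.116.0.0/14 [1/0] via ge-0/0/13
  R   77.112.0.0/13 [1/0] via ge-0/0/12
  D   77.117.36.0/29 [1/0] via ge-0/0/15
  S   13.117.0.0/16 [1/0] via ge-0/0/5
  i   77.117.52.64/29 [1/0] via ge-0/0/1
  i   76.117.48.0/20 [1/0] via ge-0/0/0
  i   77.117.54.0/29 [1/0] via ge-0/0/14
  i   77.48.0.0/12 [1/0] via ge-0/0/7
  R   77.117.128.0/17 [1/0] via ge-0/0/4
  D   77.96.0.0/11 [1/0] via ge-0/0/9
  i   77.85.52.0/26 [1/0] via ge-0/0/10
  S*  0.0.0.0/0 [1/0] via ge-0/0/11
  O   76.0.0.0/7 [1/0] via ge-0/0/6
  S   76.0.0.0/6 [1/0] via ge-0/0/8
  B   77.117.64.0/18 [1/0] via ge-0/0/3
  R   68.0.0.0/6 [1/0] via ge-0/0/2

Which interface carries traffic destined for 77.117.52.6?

Routes whose prefix contains 77.117.52.6:
  0.0.0.0/0 (default, matches everything) -> ge-0/0/11
  76.0.0.0/6 (76.0.0.0 - 79.255.255.255) -> ge-0/0/8
  76.0.0.0/7 (76.0.0.0 - 77.255.255.255) -> ge-0/0/6
  77.96.0.0/11 (77.96.0.0 - 77.127.255.255) -> ge-0/0/9
  77.112.0.0/13 (77.112.0.0 - 77.119.255.255) -> ge-0/0/12
  77.116.0.0/14 (77.116.0.0 - 77.119.255.255) -> ge-0/0/13
More-specific entries that do NOT match:
  77.117.36.0/29 (77.117.36.0 - 77.117.36.7) does not contain 77.117.52.6
  77.117.52.64/29 (77.117.52.64 - 77.117.52.71) does not contain 77.117.52.6
  77.117.54.0/29 (77.117.54.0 - 77.117.54.7) does not contain 77.117.52.6
  77.85.52.0/26 (77.85.52.0 - 77.85.52.63) does not contain 77.117.52.6
  76.117.48.0/20 (76.117.48.0 - 76.117.63.255) does not contain 77.117.52.6
  77.117.64.0/18 (77.117.64.0 - 77.117.127.255) does not contain 77.117.52.6
  77.117.128.0/17 (77.117.128.0 - 77.117.255.255) does not contain 77.117.52.6
  13.117.0.0/16 (13.117.0.0 - 13.117.255.255) does not contain 77.117.52.6
Longest matching prefix is /14 -> interface ge-0/0/13.

ge-0/0/13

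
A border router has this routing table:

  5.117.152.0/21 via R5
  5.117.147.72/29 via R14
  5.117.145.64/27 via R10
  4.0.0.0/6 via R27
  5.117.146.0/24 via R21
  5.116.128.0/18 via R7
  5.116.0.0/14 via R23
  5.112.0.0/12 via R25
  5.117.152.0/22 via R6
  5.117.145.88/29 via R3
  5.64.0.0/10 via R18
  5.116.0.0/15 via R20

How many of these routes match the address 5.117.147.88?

Prefixes containing 5.117.147.88:
  4.0.0.0/6 (4.0.0.0 - 7.255.255.255)
  5.64.0.0/10 (5.64.0.0 - 5.127.255.255)
  5.112.0.0/12 (5.112.0.0 - 5.127.255.255)
  5.116.0.0/14 (5.116.0.0 - 5.119.255.255)
  5.116.0.0/15 (5.116.0.0 - 5.117.255.255)
Total matching entries: 5.

5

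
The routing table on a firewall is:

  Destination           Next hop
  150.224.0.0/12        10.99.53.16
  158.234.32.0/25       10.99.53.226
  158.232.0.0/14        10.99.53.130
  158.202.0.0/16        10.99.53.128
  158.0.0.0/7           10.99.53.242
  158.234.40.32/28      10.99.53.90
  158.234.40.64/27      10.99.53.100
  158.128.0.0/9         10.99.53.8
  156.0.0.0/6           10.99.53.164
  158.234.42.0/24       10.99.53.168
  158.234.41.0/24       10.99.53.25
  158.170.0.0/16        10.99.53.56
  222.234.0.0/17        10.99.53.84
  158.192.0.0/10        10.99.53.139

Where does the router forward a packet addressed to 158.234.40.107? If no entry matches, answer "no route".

Routes whose prefix contains 158.234.40.107:
  156.0.0.0/6 (156.0.0.0 - 159.255.255.255) -> 10.99.53.164
  158.0.0.0/7 (158.0.0.0 - 159.255.255.255) -> 10.99.53.242
  158.128.0.0/9 (158.128.0.0 - 158.255.255.255) -> 10.99.53.8
  158.192.0.0/10 (158.192.0.0 - 158.255.255.255) -> 10.99.53.139
  158.232.0.0/14 (158.232.0.0 - 158.235.255.255) -> 10.99.53.130
More-specific entries that do NOT match:
  158.234.40.32/28 (158.234.40.32 - 158.234.40.47) does not contain 158.234.40.107
  158.234.40.64/27 (158.234.40.64 - 158.234.40.95) does not contain 158.234.40.107
  158.234.32.0/25 (158.234.32.0 - 158.234.32.127) does not contain 158.234.40.107
  158.234.42.0/24 (158.234.42.0 - 158.234.42.255) does not contain 158.234.40.107
  158.234.41.0/24 (158.234.41.0 - 158.234.41.255) does not contain 158.234.40.107
  222.234.0.0/17 (222.234.0.0 - 222.234.127.255) does not contain 158.234.40.107
  158.202.0.0/16 (158.202.0.0 - 158.202.255.255) does not contain 158.234.40.107
  158.170.0.0/16 (158.170.0.0 - 158.170.255.255) does not contain 158.234.40.107
Longest matching prefix is /14 -> next hop 10.99.53.130.

10.99.53.130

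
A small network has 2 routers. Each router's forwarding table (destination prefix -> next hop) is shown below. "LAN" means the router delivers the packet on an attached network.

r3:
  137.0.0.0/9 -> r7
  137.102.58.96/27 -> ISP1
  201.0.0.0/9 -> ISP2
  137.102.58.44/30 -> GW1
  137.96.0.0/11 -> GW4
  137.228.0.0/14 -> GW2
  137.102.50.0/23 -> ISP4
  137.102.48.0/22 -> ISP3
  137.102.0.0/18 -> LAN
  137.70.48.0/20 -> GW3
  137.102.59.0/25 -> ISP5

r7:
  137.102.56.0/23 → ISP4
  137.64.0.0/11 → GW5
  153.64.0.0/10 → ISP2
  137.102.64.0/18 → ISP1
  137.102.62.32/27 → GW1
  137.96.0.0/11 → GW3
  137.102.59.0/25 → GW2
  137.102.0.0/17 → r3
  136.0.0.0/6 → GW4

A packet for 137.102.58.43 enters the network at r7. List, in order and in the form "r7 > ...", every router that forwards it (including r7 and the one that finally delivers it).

At r7: longest match for 137.102.58.43 is 137.102.0.0/17 -> r3
At r3: longest match for 137.102.58.43 is 137.102.0.0/18 -> LAN

r7 > r3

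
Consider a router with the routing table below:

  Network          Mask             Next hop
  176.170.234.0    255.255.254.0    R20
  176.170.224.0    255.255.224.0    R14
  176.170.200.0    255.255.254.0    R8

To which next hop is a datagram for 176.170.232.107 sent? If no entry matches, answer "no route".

R14

Routes whose prefix contains 176.170.232.107:
  176.170.224.0/19 (176.170.224.0 - 176.170.255.255) -> R14
More-specific entries that do NOT match:
  176.170.234.0/23 (176.170.234.0 - 176.170.235.255) does not contain 176.170.232.107
  176.170.200.0/23 (176.170.200.0 - 176.170.201.255) does not contain 176.170.232.107
Longest matching prefix is /19 -> next hop R14.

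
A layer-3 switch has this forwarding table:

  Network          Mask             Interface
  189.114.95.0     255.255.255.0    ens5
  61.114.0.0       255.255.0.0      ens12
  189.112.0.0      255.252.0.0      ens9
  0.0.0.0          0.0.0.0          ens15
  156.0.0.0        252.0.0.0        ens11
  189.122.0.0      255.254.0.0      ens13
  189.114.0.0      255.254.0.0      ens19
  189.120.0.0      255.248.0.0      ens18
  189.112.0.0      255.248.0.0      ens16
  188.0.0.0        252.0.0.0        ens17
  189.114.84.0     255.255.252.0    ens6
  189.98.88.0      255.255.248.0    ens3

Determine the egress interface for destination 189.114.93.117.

ens19

Routes whose prefix contains 189.114.93.117:
  0.0.0.0/0 (default, matches everything) -> ens15
  188.0.0.0/6 (188.0.0.0 - 191.255.255.255) -> ens17
  189.112.0.0/13 (189.112.0.0 - 189.119.255.255) -> ens16
  189.112.0.0/14 (189.112.0.0 - 189.115.255.255) -> ens9
  189.114.0.0/15 (189.114.0.0 - 189.115.255.255) -> ens19
More-specific entries that do NOT match:
  189.114.95.0/24 (189.114.95.0 - 189.114.95.255) does not contain 189.114.93.117
  189.114.84.0/22 (189.114.84.0 - 189.114.87.255) does not contain 189.114.93.117
  189.98.88.0/21 (189.98.88.0 - 189.98.95.255) does not contain 189.114.93.117
  61.114.0.0/16 (61.114.0.0 - 61.114.255.255) does not contain 189.114.93.117
Longest matching prefix is /15 -> interface ens19.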